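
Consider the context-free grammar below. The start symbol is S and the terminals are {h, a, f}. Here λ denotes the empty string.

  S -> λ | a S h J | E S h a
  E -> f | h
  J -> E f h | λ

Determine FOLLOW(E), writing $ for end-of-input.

FIRST(E) = {f, h}
FIRST(S) = {λ, a, f, h}  (via E S h a)
FIRST(J) = {λ, f, h}  (via E f h)
FOLLOW(S) includes $ since S is the start symbol.
FOLLOW(S): in S->a S h J, S is followed by h J with FIRST {h}; in S->E S h a, S is followed by h a with FIRST {h}. Thus FOLLOW(S) = {$, h}.
FOLLOW(E): in S->E S h a, E is followed by S h a with FIRST {a, f, h}; in J->E f h, E is followed by f h with FIRST {f}. Thus FOLLOW(E) = {a, f, h}.
FOLLOW(J): in S->a S h J, the suffix after J is empty, so FOLLOW(J) ⊇ FOLLOW(S) = {$, h}. Thus FOLLOW(J) = {$, h}.

{a, f, h}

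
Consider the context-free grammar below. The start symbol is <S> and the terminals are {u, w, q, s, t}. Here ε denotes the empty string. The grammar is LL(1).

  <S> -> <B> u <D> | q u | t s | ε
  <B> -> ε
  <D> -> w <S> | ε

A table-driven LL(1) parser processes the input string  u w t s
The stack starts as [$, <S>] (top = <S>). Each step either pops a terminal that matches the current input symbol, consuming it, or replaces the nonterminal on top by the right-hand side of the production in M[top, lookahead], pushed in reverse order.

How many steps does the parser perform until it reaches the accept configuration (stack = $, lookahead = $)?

     Stack        Input      Action
  1  $ <S>        u w t s $  expand <S> -> <B> u <D>
  2  $ <D> u <B>  u w t s $  expand <B> -> ε
  3  $ <D> u      u w t s $  match u
  4  $ <D>        w t s $    expand <D> -> w <S>
  5  $ <S> w      w t s $    match w
  6  $ <S>        t s $      expand <S> -> t s
  7  $ s t        t s $      match t
  8  $ s          s $        match s
Accept reached after 8 steps.

8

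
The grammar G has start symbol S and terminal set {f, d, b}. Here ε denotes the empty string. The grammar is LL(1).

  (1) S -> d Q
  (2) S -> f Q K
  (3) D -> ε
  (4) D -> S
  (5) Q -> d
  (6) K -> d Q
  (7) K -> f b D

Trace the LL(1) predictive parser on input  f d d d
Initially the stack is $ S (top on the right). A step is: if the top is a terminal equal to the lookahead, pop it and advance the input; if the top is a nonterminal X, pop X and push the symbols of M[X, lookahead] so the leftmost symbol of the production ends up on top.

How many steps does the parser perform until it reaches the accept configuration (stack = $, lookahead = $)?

     Stack    Input      Action
  1  $ S      f d d d $  expand S -> f Q K
  2  $ K Q f  f d d d $  match f
  3  $ K Q    d d d $    expand Q -> d
  4  $ K d    d d d $    match d
  5  $ K      d d $      expand K -> d Q
  6  $ Q d    d d $      match d
  7  $ Q      d $        expand Q -> d
  8  $ d      d $        match d
Accept reached after 8 steps.

8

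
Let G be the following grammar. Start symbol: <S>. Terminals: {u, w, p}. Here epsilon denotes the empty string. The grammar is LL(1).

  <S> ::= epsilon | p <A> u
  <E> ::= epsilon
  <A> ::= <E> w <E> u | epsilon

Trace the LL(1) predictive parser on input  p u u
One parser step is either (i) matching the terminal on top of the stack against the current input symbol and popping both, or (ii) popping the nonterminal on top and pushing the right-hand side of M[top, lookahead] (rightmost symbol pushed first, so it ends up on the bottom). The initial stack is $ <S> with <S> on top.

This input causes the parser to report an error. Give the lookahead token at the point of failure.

step 1: stack=$ <S>  input=p u u $  — expand <S> ::= p <A> u
step 2: stack=$ u <A> p  input=p u u $  — match p
step 3: stack=$ u <A>  input=u u $  — expand <A> ::= epsilon
step 4: stack=$ u  input=u u $  — match u
step 5: stack=$  input=u $  — error: stack empty but input remains

u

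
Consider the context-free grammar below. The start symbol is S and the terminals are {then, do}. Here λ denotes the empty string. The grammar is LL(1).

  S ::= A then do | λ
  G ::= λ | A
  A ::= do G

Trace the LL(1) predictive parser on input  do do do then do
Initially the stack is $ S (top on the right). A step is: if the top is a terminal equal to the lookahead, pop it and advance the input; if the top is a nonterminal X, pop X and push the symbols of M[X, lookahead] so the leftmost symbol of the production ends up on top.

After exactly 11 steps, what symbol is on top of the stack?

      Stack           Input               Action
   1  $ S             do do do then do $  expand S ::= A then do
   2  $ do then A     do do do then do $  expand A ::= do G
   3  $ do then G do  do do do then do $  match do
   4  $ do then G     do do then do $     expand G ::= A
   5  $ do then A     do do then do $     expand A ::= do G
   6  $ do then G do  do do then do $     match do
   7  $ do then G     do then do $        expand G ::= A
   8  $ do then A     do then do $        expand A ::= do G
   9  $ do then G do  do then do $        match do
  10  $ do then G     then do $           expand G ::= λ
  11  $ do then       then do $           match then
Stack after step 11: $ do (top = do).

do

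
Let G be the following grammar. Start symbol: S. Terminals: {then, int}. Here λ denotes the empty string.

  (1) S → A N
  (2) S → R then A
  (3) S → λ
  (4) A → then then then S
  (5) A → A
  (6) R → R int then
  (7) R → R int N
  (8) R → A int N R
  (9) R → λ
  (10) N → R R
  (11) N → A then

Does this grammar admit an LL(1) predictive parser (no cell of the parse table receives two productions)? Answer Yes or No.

FIRST(S) = {λ, int, then}
FIRST(A) = {then}
FIRST(R) = {λ, int, then}
FIRST(N) = {λ, int, then}
FOLLOW(S) = {$, int, then}
FOLLOW(A) = {$, int, then}
FOLLOW(R) = {$, int, then}
FOLLOW(N) = {$, int, then}
Cell M[A, then] receives both A → then then then S and A → A — the grammar is not LL(1).

No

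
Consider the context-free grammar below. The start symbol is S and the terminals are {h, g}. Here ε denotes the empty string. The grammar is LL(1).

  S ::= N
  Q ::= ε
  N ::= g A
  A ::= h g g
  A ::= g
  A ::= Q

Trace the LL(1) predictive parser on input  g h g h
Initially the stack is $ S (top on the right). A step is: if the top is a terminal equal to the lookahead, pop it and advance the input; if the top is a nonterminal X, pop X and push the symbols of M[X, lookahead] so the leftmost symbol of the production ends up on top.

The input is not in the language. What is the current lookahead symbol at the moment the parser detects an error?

h

step 1: stack=$ S  input=g h g h $  — expand S ::= N
step 2: stack=$ N  input=g h g h $  — expand N ::= g A
step 3: stack=$ A g  input=g h g h $  — match g
step 4: stack=$ A  input=h g h $  — expand A ::= h g g
step 5: stack=$ g g h  input=h g h $  — match h
step 6: stack=$ g g  input=g h $  — match g
step 7: stack=$ g  input=h $  — error: top is terminal g but lookahead is h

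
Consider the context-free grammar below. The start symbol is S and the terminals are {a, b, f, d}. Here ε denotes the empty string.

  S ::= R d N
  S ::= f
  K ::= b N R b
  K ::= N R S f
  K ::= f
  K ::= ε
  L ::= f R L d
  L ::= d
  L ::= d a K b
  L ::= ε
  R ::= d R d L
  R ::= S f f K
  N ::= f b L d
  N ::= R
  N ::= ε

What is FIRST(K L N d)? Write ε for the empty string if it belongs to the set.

{b, d, f}

FIRST(L) = {ε, d, f}
FIRST(S) = {d, f}  (via R d N)
FIRST(R) = {d, f}  (via S f f K)
FIRST(N) = {ε, d, f}  (via R)
FIRST(K) = {ε, b, d, f}  (via N R S f)
FIRST(K L N d): take FIRST of each symbol in turn, carrying on past any symbol whose FIRST contains ε; result {b, d, f}.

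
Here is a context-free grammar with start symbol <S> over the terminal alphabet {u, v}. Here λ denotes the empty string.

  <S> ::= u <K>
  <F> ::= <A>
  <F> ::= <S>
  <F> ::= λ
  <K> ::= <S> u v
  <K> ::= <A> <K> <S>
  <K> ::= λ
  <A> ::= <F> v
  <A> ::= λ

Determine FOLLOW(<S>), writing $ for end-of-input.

FIRST(<S>) = {u}
FIRST(<F>) = {λ, u, v}  (via <A>, <S>)
FIRST(<A>) = {λ, u, v}  (via <F> v)
FIRST(<K>) = {λ, u, v}  (via <S> u v, <A> <K> <S>)
FOLLOW(<S>) includes $ since <S> is the start symbol.
FOLLOW(<F>): in <A>::=<F> v, <F> is followed by v with FIRST {v}. Thus FOLLOW(<F>) = {v}.
FOLLOW(<A>): in <F>::=<A>, the suffix after <A> is empty, so FOLLOW(<A>) ⊇ FOLLOW(<F>) = {v}; in <K>::=<A> <K> <S>, <A> is followed by <K> <S> with FIRST {u, v}. Thus FOLLOW(<A>) = {u, v}.
FOLLOW(<S>): in <F>::=<S>, the suffix after <S> is empty, so FOLLOW(<S>) ⊇ FOLLOW(<F>) = {v}; in <K>::=<S> u v, <S> is followed by u v with FIRST {u}; in <K>::=<A> <K> <S>, the suffix after <S> is empty, so FOLLOW(<S>) ⊇ FOLLOW(<K>) = {$, u, v}. Thus FOLLOW(<S>) = {$, u, v}.
FOLLOW(<K>): in <S>::=u <K>, the suffix after <K> is empty, so FOLLOW(<K>) ⊇ FOLLOW(<S>) = {$, u, v}; in <K>::=<A> <K> <S>, <K> is followed by <S> with FIRST {u}. Thus FOLLOW(<K>) = {$, u, v}.

{$, u, v}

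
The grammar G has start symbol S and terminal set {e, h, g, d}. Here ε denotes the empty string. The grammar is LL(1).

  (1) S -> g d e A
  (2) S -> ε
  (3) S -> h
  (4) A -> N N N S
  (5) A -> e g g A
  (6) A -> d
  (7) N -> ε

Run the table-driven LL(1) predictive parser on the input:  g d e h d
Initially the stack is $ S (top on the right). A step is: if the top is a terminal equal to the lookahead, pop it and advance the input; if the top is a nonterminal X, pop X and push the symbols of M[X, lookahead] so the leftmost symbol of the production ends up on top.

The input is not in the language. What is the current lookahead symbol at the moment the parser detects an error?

step 1: stack=$ S  input=g d e h d $  — expand S -> g d e A
step 2: stack=$ A e d g  input=g d e h d $  — match g
step 3: stack=$ A e d  input=d e h d $  — match d
step 4: stack=$ A e  input=e h d $  — match e
step 5: stack=$ A  input=h d $  — expand A -> N N N S
step 6: stack=$ S N N N  input=h d $  — expand N -> ε
step 7: stack=$ S N N  input=h d $  — expand N -> ε
step 8: stack=$ S N  input=h d $  — expand N -> ε
step 9: stack=$ S  input=h d $  — expand S -> h
step 10: stack=$ h  input=h d $  — match h
step 11: stack=$  input=d $  — error: stack empty but input remains

d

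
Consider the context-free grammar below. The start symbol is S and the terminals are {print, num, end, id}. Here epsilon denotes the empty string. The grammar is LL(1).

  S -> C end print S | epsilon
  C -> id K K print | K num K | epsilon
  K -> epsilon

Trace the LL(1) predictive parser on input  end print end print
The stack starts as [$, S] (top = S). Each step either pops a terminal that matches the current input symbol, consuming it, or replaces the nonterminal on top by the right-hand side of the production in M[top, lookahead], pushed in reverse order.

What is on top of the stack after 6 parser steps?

     Stack            Input                  Action
  1  $ S              end print end print $  expand S -> C end print S
  2  $ S print end C  end print end print $  expand C -> epsilon
  3  $ S print end    end print end print $  match end
  4  $ S print        print end print $      match print
  5  $ S              end print $            expand S -> C end print S
  6  $ S print end C  end print $            expand C -> epsilon
Stack after step 6: $ S print end (top = end).

end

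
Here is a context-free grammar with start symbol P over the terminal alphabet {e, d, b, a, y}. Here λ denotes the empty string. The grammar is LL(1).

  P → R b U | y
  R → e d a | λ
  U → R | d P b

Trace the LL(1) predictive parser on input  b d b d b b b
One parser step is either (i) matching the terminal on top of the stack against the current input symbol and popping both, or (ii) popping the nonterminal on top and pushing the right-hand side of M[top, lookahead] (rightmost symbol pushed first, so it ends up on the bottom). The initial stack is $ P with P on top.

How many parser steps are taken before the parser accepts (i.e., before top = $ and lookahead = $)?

step 1: stack=$ P  input=b d b d b b b $  — expand P → R b U
step 2: stack=$ U b R  input=b d b d b b b $  — expand R → λ
step 3: stack=$ U b  input=b d b d b b b $  — match b
step 4: stack=$ U  input=d b d b b b $  — expand U → d P b
step 5: stack=$ b P d  input=d b d b b b $  — match d
step 6: stack=$ b P  input=b d b b b $  — expand P → R b U
step 7: stack=$ b U b R  input=b d b b b $  — expand R → λ
step 8: stack=$ b U b  input=b d b b b $  — match b
step 9: stack=$ b U  input=d b b b $  — expand U → d P b
step 10: stack=$ b b P d  input=d b b b $  — match d
step 11: stack=$ b b P  input=b b b $  — expand P → R b U
step 12: stack=$ b b U b R  input=b b b $  — expand R → λ
step 13: stack=$ b b U b  input=b b b $  — match b
step 14: stack=$ b b U  input=b b $  — expand U → R
step 15: stack=$ b b R  input=b b $  — expand R → λ
step 16: stack=$ b b  input=b b $  — match b
step 17: stack=$ b  input=b $  — match b
Accept reached after 17 steps.

17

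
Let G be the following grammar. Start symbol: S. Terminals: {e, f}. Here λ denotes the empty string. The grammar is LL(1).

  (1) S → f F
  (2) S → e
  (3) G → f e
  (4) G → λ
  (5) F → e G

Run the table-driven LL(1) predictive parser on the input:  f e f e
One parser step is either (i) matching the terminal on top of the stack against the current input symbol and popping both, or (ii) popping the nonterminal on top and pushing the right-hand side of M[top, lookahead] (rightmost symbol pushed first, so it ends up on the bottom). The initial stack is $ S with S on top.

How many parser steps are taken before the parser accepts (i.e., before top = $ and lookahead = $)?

step 1: stack=$ S  input=f e f e $  — expand S → f F
step 2: stack=$ F f  input=f e f e $  — match f
step 3: stack=$ F  input=e f e $  — expand F → e G
step 4: stack=$ G e  input=e f e $  — match e
step 5: stack=$ G  input=f e $  — expand G → f e
step 6: stack=$ e f  input=f e $  — match f
step 7: stack=$ e  input=e $  — match e
Accept reached after 7 steps.

7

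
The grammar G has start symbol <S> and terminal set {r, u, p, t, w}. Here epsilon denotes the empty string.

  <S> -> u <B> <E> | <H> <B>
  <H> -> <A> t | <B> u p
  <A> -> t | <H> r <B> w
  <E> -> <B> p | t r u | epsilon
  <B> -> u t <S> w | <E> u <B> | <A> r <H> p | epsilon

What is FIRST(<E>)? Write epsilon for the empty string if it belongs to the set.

{epsilon, p, t, u}

FIRST(<S>): from <S>->u <B> <E> we get {u}; from <S>-><H> <B> we get {p, t, u}. So FIRST(<S>) = {p, t, u}.
FIRST(<H>): from <H>-><A> t we get {p, t, u}; from <H>-><B> u p we get {p, t, u}. So FIRST(<H>) = {p, t, u}.
FIRST(<A>): from <A>->t we get {t}; from <A>-><H> r <B> w we get {p, t, u}. So FIRST(<A>) = {p, t, u}.
FIRST(<E>): from <E>-><B> p we get {p, t, u}; from <E>->t r u we get {t}; from <E>->epsilon we get {epsilon}. So FIRST(<E>) = {epsilon, p, t, u}.
FIRST(<B>): from <B>->u t <S> w we get {u}; from <B>-><E> u <B> we get {p, t, u}; from <B>-><A> r <H> p we get {p, t, u}; from <B>->epsilon we get {epsilon}. So FIRST(<B>) = {epsilon, p, t, u}.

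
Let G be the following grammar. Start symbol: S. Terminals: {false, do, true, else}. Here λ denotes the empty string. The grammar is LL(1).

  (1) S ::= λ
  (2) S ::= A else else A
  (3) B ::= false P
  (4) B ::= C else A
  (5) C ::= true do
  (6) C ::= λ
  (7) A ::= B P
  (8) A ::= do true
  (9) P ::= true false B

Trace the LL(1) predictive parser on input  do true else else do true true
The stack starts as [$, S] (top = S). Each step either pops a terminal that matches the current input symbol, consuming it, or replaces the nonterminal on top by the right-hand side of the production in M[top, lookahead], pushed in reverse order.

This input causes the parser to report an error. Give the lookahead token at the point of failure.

true

      Stack                  Input                             Action
   1  $ S                    do true else else do true true $  expand S ::= A else else A
   2  $ A else else A        do true else else do true true $  expand A ::= do true
   3  $ A else else true do  do true else else do true true $  match do
   4  $ A else else true     true else else do true true $     match true
   5  $ A else else          else else do true true $          match else
   6  $ A else               else do true true $               match else
   7  $ A                    do true true $                    expand A ::= do true
   8  $ true do              do true true $                    match do
   9  $ true                 true true $                       match true
  10  $                      true $                            error: stack empty but input remains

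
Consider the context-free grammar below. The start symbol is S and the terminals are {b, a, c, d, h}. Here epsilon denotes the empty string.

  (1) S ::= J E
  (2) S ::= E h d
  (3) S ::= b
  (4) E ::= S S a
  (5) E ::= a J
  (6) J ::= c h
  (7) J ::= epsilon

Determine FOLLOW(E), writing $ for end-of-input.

{$, a, b, c, h}

FIRST(J) = {epsilon, c}
FIRST(S) = {a, b, c}  (via J E, E h d)
FIRST(E) = {a, b, c}  (via S S a)
FOLLOW(S) includes $ since S is the start symbol.
FOLLOW(S): in E::=S S a (occurrence 1), S is followed by S a with FIRST {a, b, c}; in E::=S S a (occurrence 2), S is followed by a with FIRST {a}. Thus FOLLOW(S) = {$, a, b, c}.
FOLLOW(E): in S::=J E, the suffix after E is empty, so FOLLOW(E) ⊇ FOLLOW(S) = {$, a, b, c}; in S::=E h d, E is followed by h d with FIRST {h}. Thus FOLLOW(E) = {$, a, b, c, h}.
FOLLOW(J): in S::=J E, J is followed by E with FIRST {a, b, c}; in E::=a J, the suffix after J is empty, so FOLLOW(J) ⊇ FOLLOW(E) = {$, a, b, c, h}. Thus FOLLOW(J) = {$, a, b, c, h}.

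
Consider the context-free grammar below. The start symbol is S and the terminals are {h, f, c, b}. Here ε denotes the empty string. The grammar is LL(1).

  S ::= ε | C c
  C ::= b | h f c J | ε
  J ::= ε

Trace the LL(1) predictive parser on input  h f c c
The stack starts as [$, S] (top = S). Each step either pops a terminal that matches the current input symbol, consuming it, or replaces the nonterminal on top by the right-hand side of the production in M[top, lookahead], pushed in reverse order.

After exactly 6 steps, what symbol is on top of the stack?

c

     Stack        Input      Action
  1  $ S          h f c c $  expand S ::= C c
  2  $ c C        h f c c $  expand C ::= h f c J
  3  $ c J c f h  h f c c $  match h
  4  $ c J c f    f c c $    match f
  5  $ c J c      c c $      match c
  6  $ c J        c $        expand J ::= ε
Stack after step 6: $ c (top = c).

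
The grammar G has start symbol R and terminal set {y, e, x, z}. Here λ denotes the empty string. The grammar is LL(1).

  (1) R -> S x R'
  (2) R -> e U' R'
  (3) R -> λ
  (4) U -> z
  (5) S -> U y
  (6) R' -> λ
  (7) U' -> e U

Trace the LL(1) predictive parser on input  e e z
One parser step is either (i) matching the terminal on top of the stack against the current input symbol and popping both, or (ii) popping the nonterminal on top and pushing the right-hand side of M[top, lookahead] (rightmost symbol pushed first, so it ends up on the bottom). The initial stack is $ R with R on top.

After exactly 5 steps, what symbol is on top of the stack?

step 1: stack=$ R  input=e e z $  — expand R -> e U' R'
step 2: stack=$ R' U' e  input=e e z $  — match e
step 3: stack=$ R' U'  input=e z $  — expand U' -> e U
step 4: stack=$ R' U e  input=e z $  — match e
step 5: stack=$ R' U  input=z $  — expand U -> z
Stack after step 5: $ R' z (top = z).

z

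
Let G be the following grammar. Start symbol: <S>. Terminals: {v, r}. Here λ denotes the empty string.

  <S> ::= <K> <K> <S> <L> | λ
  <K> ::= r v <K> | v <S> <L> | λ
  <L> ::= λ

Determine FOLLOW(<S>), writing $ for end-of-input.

{$, r, v}

FIRST(<K>): from <K>::=r v <K> we get {r}; from <K>::=v <S> <L> we get {v}; from <K>::=λ we get {λ}. So FIRST(<K>) = {λ, r, v}.
FIRST(<L>): from <L>::=λ we get {λ}. So FIRST(<L>) = {λ}.
FIRST(<S>): from <S>::=<K> <K> <S> <L> we get {λ, r, v}; from <S>::=λ we get {λ}. So FIRST(<S>) = {λ, r, v}.
FOLLOW(<S>) includes $ since <S> is the start symbol.
FOLLOW(<S>): in <S>::=<K> <K> <S> <L>, <S> is followed by <L> with FIRST {λ}; in <S>::=<K> <K> <S> <L>, the suffix after <S> is nullable (adds nothing new); in <K>::=v <S> <L>, <S> is followed by <L> with FIRST {λ}; in <K>::=v <S> <L>, the suffix after <S> is nullable, so FOLLOW(<S>) ⊇ FOLLOW(<K>) = {$, r, v}. Thus FOLLOW(<S>) = {$, r, v}.
FOLLOW(<K>): in <S>::=<K> <K> <S> <L> (occurrence 1), <K> is followed by <K> <S> <L> with FIRST {λ, r, v}; in <S>::=<K> <K> <S> <L> (occurrence 1), the suffix after <K> is nullable, so FOLLOW(<K>) ⊇ FOLLOW(<S>) = {$, r, v}; in <S>::=<K> <K> <S> <L> (occurrence 2), <K> is followed by <S> <L> with FIRST {λ, r, v}; in <S>::=<K> <K> <S> <L> (occurrence 2), the suffix after <K> is nullable, so FOLLOW(<K>) ⊇ FOLLOW(<S>) = {$, r, v}; in <K>::=r v <K>, the suffix after <K> is empty (adds nothing new). Thus FOLLOW(<K>) = {$, r, v}.
FOLLOW(<L>): in <S>::=<K> <K> <S> <L>, the suffix after <L> is empty, so FOLLOW(<L>) ⊇ FOLLOW(<S>) = {$, r, v}; in <K>::=v <S> <L>, the suffix after <L> is empty, so FOLLOW(<L>) ⊇ FOLLOW(<K>) = {$, r, v}. Thus FOLLOW(<L>) = {$, r, v}.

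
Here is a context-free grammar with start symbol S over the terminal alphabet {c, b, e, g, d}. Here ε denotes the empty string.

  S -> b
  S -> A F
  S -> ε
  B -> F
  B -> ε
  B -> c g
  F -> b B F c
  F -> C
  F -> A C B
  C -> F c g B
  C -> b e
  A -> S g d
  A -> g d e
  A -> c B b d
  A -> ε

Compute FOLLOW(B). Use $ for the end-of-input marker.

FIRST(S): from S->b we get {b}; from S->A F we get {b, c, g}; from S->ε we get {ε}. So FIRST(S) = {ε, b, c, g}.
FIRST(A): from A->S g d we get {b, c, g}; from A->g d e we get {g}; from A->c B b d we get {c}; from A->ε we get {ε}. So FIRST(A) = {ε, b, c, g}.
FIRST(B): from B->F we get {b, c, g}; from B->ε we get {ε}; from B->c g we get {c}. So FIRST(B) = {ε, b, c, g}.
FIRST(F): from F->b B F c we get {b}; from F->C we get {b, c, g}; from F->A C B we get {b, c, g}. So FIRST(F) = {b, c, g}.
FIRST(C): from C->F c g B we get {b, c, g}; from C->b e we get {b}. So FIRST(C) = {b, c, g}.
FOLLOW(S) includes $ since S is the start symbol.
FOLLOW(S): in A->S g d, S is followed by g d with FIRST {g}. Thus FOLLOW(S) = {$, g}.
FOLLOW(A): in S->A F, A is followed by F with FIRST {b, c, g}; in F->A C B, A is followed by C B with FIRST {b, c, g}. Thus FOLLOW(A) = {b, c, g}.
FOLLOW(B): in F->b B F c, B is followed by F c with FIRST {b, c, g}; in F->A C B, the suffix after B is empty, so FOLLOW(B) ⊇ FOLLOW(F) = {$, b, c, g}; in C->F c g B, the suffix after B is empty, so FOLLOW(B) ⊇ FOLLOW(C) = {$, b, c, g}; in A->c B b d, B is followed by b d with FIRST {b}. Thus FOLLOW(B) = {$, b, c, g}.
FOLLOW(F): in S->A F, the suffix after F is empty, so FOLLOW(F) ⊇ FOLLOW(S) = {$, g}; in B->F, the suffix after F is empty, so FOLLOW(F) ⊇ FOLLOW(B) = {$, b, c, g}; in F->b B F c, F is followed by c with FIRST {c}; in C->F c g B, F is followed by c g B with FIRST {c}. Thus FOLLOW(F) = {$, b, c, g}.
FOLLOW(C): in F->C, the suffix after C is empty, so FOLLOW(C) ⊇ FOLLOW(F) = {$, b, c, g}; in F->A C B, C is followed by B with FIRST {ε, b, c, g}; in F->A C B, the suffix after C is nullable, so FOLLOW(C) ⊇ FOLLOW(F) = {$, b, c, g}. Thus FOLLOW(C) = {$, b, c, g}.

{$, b, c, g}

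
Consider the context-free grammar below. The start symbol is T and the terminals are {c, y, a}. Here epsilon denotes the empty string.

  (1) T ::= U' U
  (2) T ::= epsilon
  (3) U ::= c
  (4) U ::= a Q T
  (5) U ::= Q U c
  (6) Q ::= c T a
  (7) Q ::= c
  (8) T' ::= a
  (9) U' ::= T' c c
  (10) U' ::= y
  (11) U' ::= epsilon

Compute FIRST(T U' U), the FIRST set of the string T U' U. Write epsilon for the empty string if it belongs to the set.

{a, c, y}

FIRST(Q): from Q::=c T a we get {c}; from Q::=c we get {c}. So FIRST(Q) = {c}.
FIRST(T'): from T'::=a we get {a}. So FIRST(T') = {a}.
FIRST(U): from U::=c we get {c}; from U::=a Q T we get {a}; from U::=Q U c we get {c}. So FIRST(U) = {a, c}.
FIRST(U'): from U'::=T' c c we get {a}; from U'::=y we get {y}; from U'::=epsilon we get {epsilon}. So FIRST(U') = {epsilon, a, y}.
FIRST(T): from T::=U' U we get {a, c, y}; from T::=epsilon we get {epsilon}. So FIRST(T) = {epsilon, a, c, y}.
FIRST(T U' U): take FIRST of each symbol in turn, carrying on past any symbol whose FIRST contains epsilon; result {a, c, y}.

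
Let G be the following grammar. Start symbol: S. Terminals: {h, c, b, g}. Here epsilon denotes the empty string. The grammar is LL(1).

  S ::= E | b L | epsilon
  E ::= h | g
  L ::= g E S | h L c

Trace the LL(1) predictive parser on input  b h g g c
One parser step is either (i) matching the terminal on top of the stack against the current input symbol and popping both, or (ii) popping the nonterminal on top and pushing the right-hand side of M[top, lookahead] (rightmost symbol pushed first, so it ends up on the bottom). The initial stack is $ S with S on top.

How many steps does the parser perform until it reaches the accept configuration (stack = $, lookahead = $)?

      Stack      Input        Action
   1  $ S        b h g g c $  expand S ::= b L
   2  $ L b      b h g g c $  match b
   3  $ L        h g g c $    expand L ::= h L c
   4  $ c L h    h g g c $    match h
   5  $ c L      g g c $      expand L ::= g E S
   6  $ c S E g  g g c $      match g
   7  $ c S E    g c $        expand E ::= g
   8  $ c S g    g c $        match g
   9  $ c S      c $          expand S ::= epsilon
  10  $ c        c $          match c
Accept reached after 10 steps.

10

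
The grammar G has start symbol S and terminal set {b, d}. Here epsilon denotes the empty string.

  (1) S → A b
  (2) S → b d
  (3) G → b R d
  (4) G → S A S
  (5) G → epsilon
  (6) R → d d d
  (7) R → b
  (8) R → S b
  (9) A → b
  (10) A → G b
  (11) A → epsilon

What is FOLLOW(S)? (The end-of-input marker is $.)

{$, b}

FIRST(S): from S→A b we get {b}; from S→b d we get {b}. So FIRST(S) = {b}.
FIRST(G): from G→b R d we get {b}; from G→S A S we get {b}; from G→epsilon we get {epsilon}. So FIRST(G) = {epsilon, b}.
FIRST(R): from R→d d d we get {d}; from R→b we get {b}; from R→S b we get {b}. So FIRST(R) = {b, d}.
FIRST(A): from A→b we get {b}; from A→G b we get {b}; from A→epsilon we get {epsilon}. So FIRST(A) = {epsilon, b}.
FOLLOW(S) includes $ since S is the start symbol.
FOLLOW(G): in A→G b, G is followed by b with FIRST {b}. Thus FOLLOW(G) = {b}.
FOLLOW(S): in G→S A S (occurrence 1), S is followed by A S with FIRST {b}; in G→S A S (occurrence 2), the suffix after S is empty, so FOLLOW(S) ⊇ FOLLOW(G) = {b}; in R→S b, S is followed by b with FIRST {b}. Thus FOLLOW(S) = {$, b}.
FOLLOW(R): in G→b R d, R is followed by d with FIRST {d}. Thus FOLLOW(R) = {d}.
FOLLOW(A): in S→A b, A is followed by b with FIRST {b}; in G→S A S, A is followed by S with FIRST {b}. Thus FOLLOW(A) = {b}.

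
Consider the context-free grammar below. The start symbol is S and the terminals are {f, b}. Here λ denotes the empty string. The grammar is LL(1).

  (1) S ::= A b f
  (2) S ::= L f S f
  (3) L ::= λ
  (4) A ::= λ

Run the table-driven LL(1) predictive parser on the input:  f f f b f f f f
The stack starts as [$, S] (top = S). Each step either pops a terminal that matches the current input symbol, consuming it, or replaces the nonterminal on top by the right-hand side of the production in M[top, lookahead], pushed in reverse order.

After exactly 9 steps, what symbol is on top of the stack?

     Stack          Input              Action
  1  $ S            f f f b f f f f $  expand S ::= L f S f
  2  $ f S f L      f f f b f f f f $  expand L ::= λ
  3  $ f S f        f f f b f f f f $  match f
  4  $ f S          f f b f f f f $    expand S ::= L f S f
  5  $ f f S f L    f f b f f f f $    expand L ::= λ
  6  $ f f S f      f f b f f f f $    match f
  7  $ f f S        f b f f f f $      expand S ::= L f S f
  8  $ f f f S f L  f b f f f f $      expand L ::= λ
  9  $ f f f S f    f b f f f f $      match f
Stack after step 9: $ f f f S (top = S).

S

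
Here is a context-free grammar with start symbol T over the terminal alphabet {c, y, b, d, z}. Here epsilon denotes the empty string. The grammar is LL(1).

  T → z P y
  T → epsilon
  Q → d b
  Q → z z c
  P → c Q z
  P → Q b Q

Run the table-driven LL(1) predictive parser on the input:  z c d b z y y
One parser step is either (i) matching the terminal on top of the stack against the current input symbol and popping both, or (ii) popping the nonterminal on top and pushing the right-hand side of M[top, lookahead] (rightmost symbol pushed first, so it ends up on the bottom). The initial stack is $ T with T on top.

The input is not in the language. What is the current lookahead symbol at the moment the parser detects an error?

      Stack      Input            Action
   1  $ T        z c d b z y y $  expand T → z P y
   2  $ y P z    z c d b z y y $  match z
   3  $ y P      c d b z y y $    expand P → c Q z
   4  $ y z Q c  c d b z y y $    match c
   5  $ y z Q    d b z y y $      expand Q → d b
   6  $ y z b d  d b z y y $      match d
   7  $ y z b    b z y y $        match b
   8  $ y z      z y y $          match z
   9  $ y        y y $            match y
  10  $          y $              error: stack empty but input remains

y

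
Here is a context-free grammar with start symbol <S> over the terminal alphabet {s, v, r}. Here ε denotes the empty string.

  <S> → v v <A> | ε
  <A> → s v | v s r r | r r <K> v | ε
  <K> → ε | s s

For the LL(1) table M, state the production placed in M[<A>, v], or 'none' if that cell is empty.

<A> → v s r r

FIRST(<S>): from <S>→v v <A> we get {v}; from <S>→ε we get {ε}. So FIRST(<S>) = {ε, v}.
FIRST(<A>): from <A>→s v we get {s}; from <A>→v s r r we get {v}; from <A>→r r <K> v we get {r}; from <A>→ε we get {ε}. So FIRST(<A>) = {ε, r, s, v}.
FIRST(<K>): from <K>→ε we get {ε}; from <K>→s s we get {s}. So FIRST(<K>) = {ε, s}.
FOLLOW(<S>) includes $ since <S> is the start symbol.
FOLLOW(<S>): <S> appears on no right-hand side. Thus FOLLOW(<S>) = {$}.
FOLLOW(<A>): in <S>→v v <A>, the suffix after <A> is empty, so FOLLOW(<A>) ⊇ FOLLOW(<S>) = {$}. Thus FOLLOW(<A>) = {$}.
For <A> → s v: FIRST(s v) = {s}, so it goes in M[<A>, t] for t ∈ {s}.
For <A> → v s r r: FIRST(v s r r) = {v}, so it goes in M[<A>, t] for t ∈ {v}.
For <A> → r r <K> v: FIRST(r r <K> v) = {r}, so it goes in M[<A>, t] for t ∈ {r}.
For <A> → ε: FIRST(ε) = {ε}, so it goes in M[<A>, t] for t ∈ {}; since ε ∈ FIRST, also for every t ∈ FOLLOW(<A>) = {$}.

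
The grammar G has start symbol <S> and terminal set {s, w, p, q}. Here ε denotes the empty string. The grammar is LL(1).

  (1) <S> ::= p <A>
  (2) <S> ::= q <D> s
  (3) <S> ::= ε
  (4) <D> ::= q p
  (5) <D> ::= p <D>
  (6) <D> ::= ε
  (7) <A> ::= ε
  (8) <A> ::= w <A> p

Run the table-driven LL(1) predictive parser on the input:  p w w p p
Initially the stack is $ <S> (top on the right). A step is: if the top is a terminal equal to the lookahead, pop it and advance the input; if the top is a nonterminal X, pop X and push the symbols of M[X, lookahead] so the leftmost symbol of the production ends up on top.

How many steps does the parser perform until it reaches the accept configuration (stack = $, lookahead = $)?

     Stack        Input        Action
  1  $ <S>        p w w p p $  expand <S> ::= p <A>
  2  $ <A> p      p w w p p $  match p
  3  $ <A>        w w p p $    expand <A> ::= w <A> p
  4  $ p <A> w    w w p p $    match w
  5  $ p <A>      w p p $      expand <A> ::= w <A> p
  6  $ p p <A> w  w p p $      match w
  7  $ p p <A>    p p $        expand <A> ::= ε
  8  $ p p        p p $        match p
  9  $ p          p $          match p
Accept reached after 9 steps.

9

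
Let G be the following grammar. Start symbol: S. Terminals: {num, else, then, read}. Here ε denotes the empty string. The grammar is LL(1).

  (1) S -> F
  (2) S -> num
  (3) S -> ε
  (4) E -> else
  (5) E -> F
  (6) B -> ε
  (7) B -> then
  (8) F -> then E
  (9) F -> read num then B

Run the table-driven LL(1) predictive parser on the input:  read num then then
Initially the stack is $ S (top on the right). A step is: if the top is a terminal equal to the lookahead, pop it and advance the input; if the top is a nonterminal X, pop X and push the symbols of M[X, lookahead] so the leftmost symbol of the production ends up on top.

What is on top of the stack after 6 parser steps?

     Stack              Input                 Action
  1  $ S                read num then then $  expand S -> F
  2  $ F                read num then then $  expand F -> read num then B
  3  $ B then num read  read num then then $  match read
  4  $ B then num       num then then $       match num
  5  $ B then           then then $           match then
  6  $ B                then $                expand B -> then
Stack after step 6: $ then (top = then).

then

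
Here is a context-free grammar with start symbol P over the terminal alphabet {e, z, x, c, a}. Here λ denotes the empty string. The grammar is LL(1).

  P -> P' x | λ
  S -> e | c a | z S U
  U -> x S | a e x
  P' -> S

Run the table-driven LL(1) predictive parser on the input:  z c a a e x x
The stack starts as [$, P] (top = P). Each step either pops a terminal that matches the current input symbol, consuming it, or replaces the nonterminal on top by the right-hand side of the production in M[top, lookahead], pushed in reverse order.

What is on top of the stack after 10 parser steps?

x

step 1: stack=$ P  input=z c a a e x x $  — expand P -> P' x
step 2: stack=$ x P'  input=z c a a e x x $  — expand P' -> S
step 3: stack=$ x S  input=z c a a e x x $  — expand S -> z S U
step 4: stack=$ x U S z  input=z c a a e x x $  — match z
step 5: stack=$ x U S  input=c a a e x x $  — expand S -> c a
step 6: stack=$ x U a c  input=c a a e x x $  — match c
step 7: stack=$ x U a  input=a a e x x $  — match a
step 8: stack=$ x U  input=a e x x $  — expand U -> a e x
step 9: stack=$ x x e a  input=a e x x $  — match a
step 10: stack=$ x x e  input=e x x $  — match e
Stack after step 10: $ x x (top = x).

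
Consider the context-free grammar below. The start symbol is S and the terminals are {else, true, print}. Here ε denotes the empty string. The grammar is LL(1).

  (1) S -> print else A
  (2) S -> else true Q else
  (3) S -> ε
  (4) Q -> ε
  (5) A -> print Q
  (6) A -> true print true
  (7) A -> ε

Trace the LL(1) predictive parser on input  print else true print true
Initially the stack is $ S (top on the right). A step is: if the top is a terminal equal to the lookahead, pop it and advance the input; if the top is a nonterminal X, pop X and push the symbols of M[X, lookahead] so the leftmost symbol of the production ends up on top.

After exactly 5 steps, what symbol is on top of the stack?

print

     Stack              Input                         Action
  1  $ S                print else true print true $  expand S -> print else A
  2  $ A else print     print else true print true $  match print
  3  $ A else           else true print true $        match else
  4  $ A                true print true $             expand A -> true print true
  5  $ true print true  true print true $             match true
Stack after step 5: $ true print (top = print).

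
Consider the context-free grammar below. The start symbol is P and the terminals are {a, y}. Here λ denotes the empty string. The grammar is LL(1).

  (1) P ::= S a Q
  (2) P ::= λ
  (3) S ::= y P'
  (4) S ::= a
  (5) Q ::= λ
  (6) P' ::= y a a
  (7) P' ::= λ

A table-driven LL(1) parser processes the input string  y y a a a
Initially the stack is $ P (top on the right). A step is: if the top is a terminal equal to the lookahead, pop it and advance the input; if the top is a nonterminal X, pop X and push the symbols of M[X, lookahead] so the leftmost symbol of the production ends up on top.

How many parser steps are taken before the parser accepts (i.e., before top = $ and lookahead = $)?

step 1: stack=$ P  input=y y a a a $  — expand P ::= S a Q
step 2: stack=$ Q a S  input=y y a a a $  — expand S ::= y P'
step 3: stack=$ Q a P' y  input=y y a a a $  — match y
step 4: stack=$ Q a P'  input=y a a a $  — expand P' ::= y a a
step 5: stack=$ Q a a a y  input=y a a a $  — match y
step 6: stack=$ Q a a a  input=a a a $  — match a
step 7: stack=$ Q a a  input=a a $  — match a
step 8: stack=$ Q a  input=a $  — match a
step 9: stack=$ Q  input=$  — expand Q ::= λ
Accept reached after 9 steps.

9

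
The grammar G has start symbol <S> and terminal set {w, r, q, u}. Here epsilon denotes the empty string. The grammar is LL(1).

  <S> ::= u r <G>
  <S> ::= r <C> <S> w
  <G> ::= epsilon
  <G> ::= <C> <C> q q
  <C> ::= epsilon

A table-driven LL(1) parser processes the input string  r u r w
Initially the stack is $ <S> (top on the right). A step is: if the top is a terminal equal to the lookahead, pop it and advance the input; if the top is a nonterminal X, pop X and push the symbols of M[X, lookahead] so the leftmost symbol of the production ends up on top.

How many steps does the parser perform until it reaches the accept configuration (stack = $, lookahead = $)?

     Stack          Input      Action
  1  $ <S>          r u r w $  expand <S> ::= r <C> <S> w
  2  $ w <S> <C> r  r u r w $  match r
  3  $ w <S> <C>    u r w $    expand <C> ::= epsilon
  4  $ w <S>        u r w $    expand <S> ::= u r <G>
  5  $ w <G> r u    u r w $    match u
  6  $ w <G> r      r w $      match r
  7  $ w <G>        w $        expand <G> ::= epsilon
  8  $ w            w $        match w
Accept reached after 8 steps.

8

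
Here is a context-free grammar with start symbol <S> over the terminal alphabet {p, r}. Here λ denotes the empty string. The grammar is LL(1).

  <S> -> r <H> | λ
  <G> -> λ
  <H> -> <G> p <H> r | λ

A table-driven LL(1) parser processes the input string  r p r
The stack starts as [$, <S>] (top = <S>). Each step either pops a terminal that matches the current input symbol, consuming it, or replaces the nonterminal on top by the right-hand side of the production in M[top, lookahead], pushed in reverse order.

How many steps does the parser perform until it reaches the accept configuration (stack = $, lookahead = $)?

step 1: stack=$ <S>  input=r p r $  — expand <S> -> r <H>
step 2: stack=$ <H> r  input=r p r $  — match r
step 3: stack=$ <H>  input=p r $  — expand <H> -> <G> p <H> r
step 4: stack=$ r <H> p <G>  input=p r $  — expand <G> -> λ
step 5: stack=$ r <H> p  input=p r $  — match p
step 6: stack=$ r <H>  input=r $  — expand <H> -> λ
step 7: stack=$ r  input=r $  — match r
Accept reached after 7 steps.

7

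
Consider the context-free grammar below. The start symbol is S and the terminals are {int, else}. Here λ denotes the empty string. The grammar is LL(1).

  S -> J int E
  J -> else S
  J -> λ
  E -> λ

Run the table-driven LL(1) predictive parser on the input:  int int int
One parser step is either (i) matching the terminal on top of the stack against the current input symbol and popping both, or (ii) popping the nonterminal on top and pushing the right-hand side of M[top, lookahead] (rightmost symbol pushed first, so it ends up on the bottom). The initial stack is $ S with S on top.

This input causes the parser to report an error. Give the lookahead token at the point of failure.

step 1: stack=$ S  input=int int int $  — expand S -> J int E
step 2: stack=$ E int J  input=int int int $  — expand J -> λ
step 3: stack=$ E int  input=int int int $  — match int
step 4: stack=$ E  input=int int $  — expand E -> λ
step 5: stack=$  input=int int $  — error: stack empty but input remains

int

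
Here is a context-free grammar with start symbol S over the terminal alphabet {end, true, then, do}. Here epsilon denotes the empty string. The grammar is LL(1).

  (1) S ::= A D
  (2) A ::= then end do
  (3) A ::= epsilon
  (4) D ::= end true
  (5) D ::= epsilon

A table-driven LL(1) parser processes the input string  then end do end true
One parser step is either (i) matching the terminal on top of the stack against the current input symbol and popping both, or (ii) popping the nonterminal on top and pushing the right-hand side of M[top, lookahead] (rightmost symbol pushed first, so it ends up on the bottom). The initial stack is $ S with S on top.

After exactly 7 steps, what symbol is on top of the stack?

true

     Stack            Input                   Action
  1  $ S              then end do end true $  expand S ::= A D
  2  $ D A            then end do end true $  expand A ::= then end do
  3  $ D do end then  then end do end true $  match then
  4  $ D do end       end do end true $       match end
  5  $ D do           do end true $           match do
  6  $ D              end true $              expand D ::= end true
  7  $ true end       end true $              match end
Stack after step 7: $ true (top = true).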